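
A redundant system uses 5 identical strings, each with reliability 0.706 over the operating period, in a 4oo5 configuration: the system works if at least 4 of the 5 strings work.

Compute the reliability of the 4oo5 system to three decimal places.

R = Σ_{i=4}^{5} C(5,i) p^i (1−p)^{5−i} with p = 0.706
C(5,4)·0.706^4·0.294^1 = 0.36520
C(5,5)·0.706^5·0.294^0 = 0.17540
Sum = 0.541

0.541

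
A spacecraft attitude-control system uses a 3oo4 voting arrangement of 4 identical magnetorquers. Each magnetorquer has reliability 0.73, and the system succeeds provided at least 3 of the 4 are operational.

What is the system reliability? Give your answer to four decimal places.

0.7041

R = Σ_{i=3}^{4} C(4,i) p^i (1−p)^{4−i} with p = 0.73
C(4,3)·0.73^3·0.27^1 = 0.420138
C(4,4)·0.73^4·0.27^0 = 0.283982
Sum = 0.7041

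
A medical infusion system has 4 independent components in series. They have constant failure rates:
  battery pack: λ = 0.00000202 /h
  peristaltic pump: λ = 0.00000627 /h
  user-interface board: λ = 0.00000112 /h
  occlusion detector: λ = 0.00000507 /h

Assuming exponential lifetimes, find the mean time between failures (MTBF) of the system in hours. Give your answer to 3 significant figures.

69100

Series of exponential components: λ_sys = Σ λ_i
λ_sys = 0.00000202 + 0.00000627 + 0.00000112 + 0.00000507 = 1.4480e-05 /h
MTBF = 1 / λ_sys = 69100 h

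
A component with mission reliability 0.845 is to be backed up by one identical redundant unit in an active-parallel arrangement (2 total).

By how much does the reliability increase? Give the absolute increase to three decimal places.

0.131

R_before = 0.845
R_after = 1 − (1 − 0.845)^2 = 0.976
ΔR = 0.976 − 0.845 = 0.131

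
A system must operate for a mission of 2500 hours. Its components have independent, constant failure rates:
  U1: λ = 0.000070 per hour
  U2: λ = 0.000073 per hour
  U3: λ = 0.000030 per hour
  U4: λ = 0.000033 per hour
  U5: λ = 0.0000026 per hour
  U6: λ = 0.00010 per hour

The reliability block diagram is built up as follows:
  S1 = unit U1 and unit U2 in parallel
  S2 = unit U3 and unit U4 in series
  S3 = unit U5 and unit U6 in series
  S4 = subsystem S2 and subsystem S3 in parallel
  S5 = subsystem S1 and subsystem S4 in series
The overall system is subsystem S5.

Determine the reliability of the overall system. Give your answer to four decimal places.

0.9411

R(U1) = exp(−0.000070 × 2500) = 0.839457
R(U2) = exp(−0.000073 × 2500) = 0.833185
R(U3) = exp(−0.000030 × 2500) = 0.927743
R(U4) = exp(−0.000033 × 2500) = 0.920811
R(U5) = exp(−0.0000026 × 2500) = 0.993521
R(U6) = exp(−0.00010 × 2500) = 0.778801
Parallel (U1 and U2): 1 − (1 − 0.839457)(1 − 0.833185) = 0.973219
Series (U3 and U4): 0.927743 × 0.920811 = 0.854276
Series (U5 and U6): 0.993521 × 0.778801 = 0.773755
Parallel ([0.854276] and [0.773755]): 1 − (1 − 0.854276)(1 − 0.773755) = 0.967031
Series ([0.973219] and [0.967031]): 0.973219 × 0.967031 = 0.9411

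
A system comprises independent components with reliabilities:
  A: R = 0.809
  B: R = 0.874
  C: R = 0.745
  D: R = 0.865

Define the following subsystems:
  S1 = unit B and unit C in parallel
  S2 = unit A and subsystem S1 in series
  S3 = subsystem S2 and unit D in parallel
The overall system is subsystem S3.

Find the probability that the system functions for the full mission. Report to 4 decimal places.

0.9707

Parallel (B and C): 1 − (1 − 0.874000)(1 − 0.745000) = 0.967870
Series (A and [0.967870]): 0.809000 × 0.967870 = 0.783007
Parallel ([0.783007] and D): 1 − (1 − 0.783007)(1 − 0.865000) = 0.9707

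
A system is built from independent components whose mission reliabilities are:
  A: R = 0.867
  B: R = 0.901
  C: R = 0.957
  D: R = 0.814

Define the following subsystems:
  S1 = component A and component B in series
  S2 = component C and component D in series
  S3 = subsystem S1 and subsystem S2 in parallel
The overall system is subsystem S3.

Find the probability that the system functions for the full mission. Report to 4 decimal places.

Series (A and B): 0.867000 × 0.901000 = 0.781167
Series (C and D): 0.957000 × 0.814000 = 0.778998
Parallel ([0.781167] and [0.778998]): 1 − (1 − 0.781167)(1 − 0.778998) = 0.9516

0.9516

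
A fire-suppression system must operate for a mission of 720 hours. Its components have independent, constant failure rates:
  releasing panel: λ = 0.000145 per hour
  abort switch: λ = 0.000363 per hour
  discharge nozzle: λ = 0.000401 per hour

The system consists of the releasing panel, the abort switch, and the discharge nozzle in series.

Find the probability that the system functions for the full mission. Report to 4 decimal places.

R(releasing panel) = exp(−0.000145 × 720) = 0.900865
R(abort switch) = exp(−0.000363 × 720) = 0.770004
R(discharge nozzle) = exp(−0.000401 × 720) = 0.749222
Series (releasing panel, abort switch, and discharge nozzle): 0.900865 × 0.770004 × 0.749222 = 0.5197

0.5197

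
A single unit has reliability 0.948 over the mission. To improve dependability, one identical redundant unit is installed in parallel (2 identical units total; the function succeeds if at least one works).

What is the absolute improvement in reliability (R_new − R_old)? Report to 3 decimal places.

R_before = 0.948
R_after = 1 − (1 − 0.948)^2 = 0.997
ΔR = 0.997 − 0.948 = 0.049

0.049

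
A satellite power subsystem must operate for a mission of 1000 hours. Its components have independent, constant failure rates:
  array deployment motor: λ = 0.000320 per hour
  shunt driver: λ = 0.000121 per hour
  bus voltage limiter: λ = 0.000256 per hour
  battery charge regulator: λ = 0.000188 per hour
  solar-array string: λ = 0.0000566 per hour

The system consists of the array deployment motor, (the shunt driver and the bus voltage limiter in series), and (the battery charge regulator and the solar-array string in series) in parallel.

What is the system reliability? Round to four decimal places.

R(array deployment motor) = exp(−0.000320 × 1000) = 0.726149
R(shunt driver) = exp(−0.000121 × 1000) = 0.886034
R(bus voltage limiter) = exp(−0.000256 × 1000) = 0.774142
R(battery charge regulator) = exp(−0.000188 × 1000) = 0.828615
R(solar-array string) = exp(−0.0000566 × 1000) = 0.944972
Series (shunt driver and bus voltage limiter): 0.886034 × 0.774142 = 0.685916
Series (battery charge regulator and solar-array string): 0.828615 × 0.944972 = 0.783018
Parallel (array deployment motor, [0.685916], and [0.783018]): 1 − (1 − 0.726149)(1 − 0.685916)(1 − 0.783018) = 0.9813

0.9813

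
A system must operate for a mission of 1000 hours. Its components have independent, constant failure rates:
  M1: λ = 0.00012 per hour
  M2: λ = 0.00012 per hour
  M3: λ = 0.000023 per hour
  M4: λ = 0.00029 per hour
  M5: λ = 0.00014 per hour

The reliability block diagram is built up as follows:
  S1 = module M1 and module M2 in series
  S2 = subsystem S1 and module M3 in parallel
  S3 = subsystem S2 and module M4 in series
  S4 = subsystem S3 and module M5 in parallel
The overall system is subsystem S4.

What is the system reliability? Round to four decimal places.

R(M1) = exp(−0.00012 × 1000) = 0.886920
R(M2) = exp(−0.00012 × 1000) = 0.886920
R(M3) = exp(−0.000023 × 1000) = 0.977262
R(M4) = exp(−0.00029 × 1000) = 0.748264
R(M5) = exp(−0.00014 × 1000) = 0.869358
Series (M1 and M2): 0.886920 × 0.886920 = 0.786627
Parallel ([0.786627] and M3): 1 − (1 − 0.786627)(1 − 0.977262) = 0.995148
Series ([0.995148] and M4): 0.995148 × 0.748264 = 0.744633
Parallel ([0.744633] and M5): 1 − (1 − 0.744633)(1 − 0.869358) = 0.9666

0.9666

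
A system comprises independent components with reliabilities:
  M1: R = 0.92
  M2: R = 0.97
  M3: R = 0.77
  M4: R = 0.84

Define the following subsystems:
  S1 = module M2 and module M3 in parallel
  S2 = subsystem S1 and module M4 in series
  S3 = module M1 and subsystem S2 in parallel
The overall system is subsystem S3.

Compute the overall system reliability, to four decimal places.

Parallel (M2 and M3): 1 − (1 − 0.970000)(1 − 0.770000) = 0.993100
Series ([0.993100] and M4): 0.993100 × 0.840000 = 0.834204
Parallel (M1 and [0.834204]): 1 − (1 − 0.920000)(1 − 0.834204) = 0.9867

0.9867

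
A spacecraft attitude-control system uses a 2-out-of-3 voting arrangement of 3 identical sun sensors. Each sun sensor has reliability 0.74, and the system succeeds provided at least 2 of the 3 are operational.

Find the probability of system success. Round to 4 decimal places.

R = Σ_{i=2}^{3} C(3,i) p^i (1−p)^{3−i} with p = 0.74
C(3,2)·0.74^2·0.26^1 = 0.427128
C(3,3)·0.74^3·0.26^0 = 0.405224
Sum = 0.8324

0.8324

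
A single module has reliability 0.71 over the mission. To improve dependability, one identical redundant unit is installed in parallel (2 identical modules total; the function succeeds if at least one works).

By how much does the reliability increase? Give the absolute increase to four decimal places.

R_before = 0.71
R_after = 1 − (1 − 0.71)^2 = 0.9159
ΔR = 0.9159 − 0.71 = 0.2059

0.2059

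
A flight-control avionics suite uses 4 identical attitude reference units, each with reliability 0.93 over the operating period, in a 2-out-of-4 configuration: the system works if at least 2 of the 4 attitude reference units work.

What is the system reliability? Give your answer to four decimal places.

R = Σ_{i=2}^{4} C(4,i) p^i (1−p)^{4−i} with p = 0.93
C(4,2)·0.93^2·0.07^2 = 0.025428
C(4,3)·0.93^3·0.07^1 = 0.225220
C(4,4)·0.93^4·0.07^0 = 0.748052
Sum = 0.9987

0.9987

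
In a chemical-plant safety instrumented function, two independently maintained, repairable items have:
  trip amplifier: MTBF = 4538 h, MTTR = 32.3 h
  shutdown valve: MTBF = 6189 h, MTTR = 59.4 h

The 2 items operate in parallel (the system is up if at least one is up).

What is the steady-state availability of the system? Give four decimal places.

A(trip amplifier) = MTBF/(MTBF+MTTR) = 4538/(4538+32.3) = 0.992933
A(shutdown valve) = MTBF/(MTBF+MTTR) = 6189/(6189+59.4) = 0.990494
Parallel availability: 1 − (1 − 0.992933)(1 − 0.990494) = 0.9999

0.9999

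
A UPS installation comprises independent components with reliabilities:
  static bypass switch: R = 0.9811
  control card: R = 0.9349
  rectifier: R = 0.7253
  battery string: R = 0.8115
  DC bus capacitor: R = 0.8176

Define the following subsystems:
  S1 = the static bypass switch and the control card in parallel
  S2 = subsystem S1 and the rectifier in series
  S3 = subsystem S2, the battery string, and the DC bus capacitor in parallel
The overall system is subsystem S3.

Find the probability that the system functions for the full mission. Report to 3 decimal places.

Parallel (static bypass switch and control card): 1 − (1 − 0.98110)(1 − 0.93490) = 0.99877
Series ([0.99877] and rectifier): 0.99877 × 0.72530 = 0.72441
Parallel ([0.72441], battery string, and DC bus capacitor): 1 − (1 − 0.72441)(1 − 0.81150)(1 − 0.81760) = 0.991

0.991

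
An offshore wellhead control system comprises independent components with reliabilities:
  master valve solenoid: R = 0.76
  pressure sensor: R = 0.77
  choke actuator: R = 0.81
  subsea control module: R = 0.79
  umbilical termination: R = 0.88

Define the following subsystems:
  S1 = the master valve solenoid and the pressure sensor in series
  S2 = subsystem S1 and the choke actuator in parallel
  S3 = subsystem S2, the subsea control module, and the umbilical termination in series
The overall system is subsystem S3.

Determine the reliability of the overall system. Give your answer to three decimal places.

0.640

Series (master valve solenoid and pressure sensor): 0.76000 × 0.77000 = 0.58520
Parallel ([0.58520] and choke actuator): 1 − (1 − 0.58520)(1 − 0.81000) = 0.92119
Series ([0.92119], subsea control module, and umbilical termination): 0.92119 × 0.79000 × 0.88000 = 0.640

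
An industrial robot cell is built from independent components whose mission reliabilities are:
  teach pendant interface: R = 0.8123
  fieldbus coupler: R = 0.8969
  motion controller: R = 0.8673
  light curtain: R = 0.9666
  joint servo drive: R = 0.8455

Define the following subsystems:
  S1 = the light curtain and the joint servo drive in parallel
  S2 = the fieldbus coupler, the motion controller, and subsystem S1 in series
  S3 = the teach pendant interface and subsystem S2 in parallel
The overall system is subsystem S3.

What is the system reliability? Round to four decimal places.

0.9576

Parallel (light curtain and joint servo drive): 1 − (1 − 0.966600)(1 − 0.845500) = 0.994840
Series (fieldbus coupler, motion controller, and [0.994840]): 0.896900 × 0.867300 × 0.994840 = 0.773868
Parallel (teach pendant interface and [0.773868]): 1 − (1 − 0.812300)(1 − 0.773868) = 0.9576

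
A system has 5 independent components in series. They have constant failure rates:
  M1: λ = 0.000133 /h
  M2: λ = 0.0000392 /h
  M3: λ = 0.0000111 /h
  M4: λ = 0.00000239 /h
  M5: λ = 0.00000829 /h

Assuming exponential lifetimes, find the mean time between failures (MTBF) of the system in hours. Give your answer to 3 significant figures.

5160

Series of exponential components: λ_sys = Σ λ_i
λ_sys = 0.000133 + 0.0000392 + 0.0000111 + 0.00000239 + 0.00000829 = 1.9398e-04 /h
MTBF = 1 / λ_sys = 5160 h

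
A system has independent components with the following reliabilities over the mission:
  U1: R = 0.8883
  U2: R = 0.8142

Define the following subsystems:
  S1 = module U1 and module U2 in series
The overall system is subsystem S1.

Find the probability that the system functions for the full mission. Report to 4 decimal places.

0.7233

Series (U1 and U2): 0.888300 × 0.814200 = 0.7233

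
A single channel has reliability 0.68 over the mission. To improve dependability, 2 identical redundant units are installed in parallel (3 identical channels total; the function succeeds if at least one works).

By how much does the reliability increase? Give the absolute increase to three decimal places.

R_before = 0.68
R_after = 1 − (1 − 0.68)^3 = 0.967
ΔR = 0.967 − 0.68 = 0.287

0.287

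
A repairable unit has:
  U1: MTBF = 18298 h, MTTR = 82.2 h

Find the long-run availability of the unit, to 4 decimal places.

A(U1) = MTBF/(MTBF+MTTR) = 18298/(18298+82.2) = 0.9955

0.9955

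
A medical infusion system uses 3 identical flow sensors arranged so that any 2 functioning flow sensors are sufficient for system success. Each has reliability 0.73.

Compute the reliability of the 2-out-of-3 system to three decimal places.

R = Σ_{i=2}^{3} C(3,i) p^i (1−p)^{3−i} with p = 0.73
C(3,2)·0.73^2·0.27^1 = 0.43165
C(3,3)·0.73^3·0.27^0 = 0.38902
Sum = 0.821

0.821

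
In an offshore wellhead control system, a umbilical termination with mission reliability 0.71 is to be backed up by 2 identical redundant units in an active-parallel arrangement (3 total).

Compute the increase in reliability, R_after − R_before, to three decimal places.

R_before = 0.71
R_after = 1 − (1 − 0.71)^3 = 0.976
ΔR = 0.976 − 0.71 = 0.266

0.266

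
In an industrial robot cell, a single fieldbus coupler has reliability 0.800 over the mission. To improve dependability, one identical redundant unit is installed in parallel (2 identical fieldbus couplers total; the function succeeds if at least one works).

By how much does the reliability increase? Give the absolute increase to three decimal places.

0.160

R_before = 0.800
R_after = 1 − (1 − 0.800)^2 = 0.960
ΔR = 0.960 − 0.800 = 0.160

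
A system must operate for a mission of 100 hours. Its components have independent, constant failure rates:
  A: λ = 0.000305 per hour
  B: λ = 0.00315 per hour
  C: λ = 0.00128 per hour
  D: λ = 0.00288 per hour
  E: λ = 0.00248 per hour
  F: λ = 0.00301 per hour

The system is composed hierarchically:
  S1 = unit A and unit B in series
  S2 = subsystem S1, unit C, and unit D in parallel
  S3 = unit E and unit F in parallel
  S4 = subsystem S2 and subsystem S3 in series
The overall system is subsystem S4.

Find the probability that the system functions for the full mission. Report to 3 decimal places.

R(A) = exp(−0.000305 × 100) = 0.96996
R(B) = exp(−0.00315 × 100) = 0.72979
R(C) = exp(−0.00128 × 100) = 0.87985
R(D) = exp(−0.00288 × 100) = 0.74976
R(E) = exp(−0.00248 × 100) = 0.78036
R(F) = exp(−0.00301 × 100) = 0.74008
Series (A and B): 0.96996 × 0.72979 = 0.70787
Parallel ([0.70787], C, and D): 1 − (1 − 0.70787)(1 − 0.87985)(1 − 0.74976) = 0.99122
Parallel (E and F): 1 − (1 − 0.78036)(1 − 0.74008) = 0.94291
Series ([0.99122] and [0.94291]): 0.99122 × 0.94291 = 0.935

0.935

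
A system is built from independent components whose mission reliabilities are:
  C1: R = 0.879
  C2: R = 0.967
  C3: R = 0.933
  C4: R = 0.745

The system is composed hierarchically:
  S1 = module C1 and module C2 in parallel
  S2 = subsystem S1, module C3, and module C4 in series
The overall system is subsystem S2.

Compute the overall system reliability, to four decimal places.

0.6923

Parallel (C1 and C2): 1 − (1 − 0.879000)(1 − 0.967000) = 0.996007
Series ([0.996007], C3, and C4): 0.996007 × 0.933000 × 0.745000 = 0.6923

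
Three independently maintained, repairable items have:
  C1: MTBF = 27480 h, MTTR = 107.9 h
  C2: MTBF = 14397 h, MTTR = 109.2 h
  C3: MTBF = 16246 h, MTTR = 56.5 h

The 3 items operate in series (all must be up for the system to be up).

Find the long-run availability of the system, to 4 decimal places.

A(C1) = MTBF/(MTBF+MTTR) = 27480/(27480+107.9) = 0.996089
A(C2) = MTBF/(MTBF+MTTR) = 14397/(14397+109.2) = 0.992472
A(C3) = MTBF/(MTBF+MTTR) = 16246/(16246+56.5) = 0.996534
Series availability: 0.996089 × 0.992472 × 0.996534 = 0.9852

0.9852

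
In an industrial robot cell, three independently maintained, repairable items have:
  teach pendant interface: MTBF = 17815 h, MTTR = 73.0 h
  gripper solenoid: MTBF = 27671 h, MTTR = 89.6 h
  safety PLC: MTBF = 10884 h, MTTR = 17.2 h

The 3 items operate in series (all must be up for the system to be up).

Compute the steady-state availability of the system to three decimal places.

A(teach pendant interface) = MTBF/(MTBF+MTTR) = 17815/(17815+73.0) = 0.995919
A(gripper solenoid) = MTBF/(MTBF+MTTR) = 27671/(27671+89.6) = 0.996772
A(safety PLC) = MTBF/(MTBF+MTTR) = 10884/(10884+17.2) = 0.998422
Series availability: 0.995919 × 0.996772 × 0.998422 = 0.991

0.991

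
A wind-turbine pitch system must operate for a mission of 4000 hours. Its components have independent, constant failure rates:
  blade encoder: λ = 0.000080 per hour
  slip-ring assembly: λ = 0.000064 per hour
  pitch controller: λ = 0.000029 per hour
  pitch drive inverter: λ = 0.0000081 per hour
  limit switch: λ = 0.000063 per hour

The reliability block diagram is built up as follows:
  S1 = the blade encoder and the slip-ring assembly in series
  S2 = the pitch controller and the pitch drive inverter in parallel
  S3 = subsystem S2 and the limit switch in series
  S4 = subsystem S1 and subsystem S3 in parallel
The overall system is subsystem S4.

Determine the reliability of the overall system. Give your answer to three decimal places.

R(blade encoder) = exp(−0.000080 × 4000) = 0.72615
R(slip-ring assembly) = exp(−0.000064 × 4000) = 0.77414
R(pitch controller) = exp(−0.000029 × 4000) = 0.89048
R(pitch drive inverter) = exp(−0.0000081 × 4000) = 0.96812
R(limit switch) = exp(−0.000063 × 4000) = 0.77724
Series (blade encoder and slip-ring assembly): 0.72615 × 0.77414 = 0.56214
Parallel (pitch controller and pitch drive inverter): 1 − (1 − 0.89048)(1 − 0.96812) = 0.99651
Series ([0.99651] and limit switch): 0.99651 × 0.77724 = 0.77453
Parallel ([0.56214] and [0.77453]): 1 − (1 − 0.56214)(1 − 0.77453) = 0.901

0.901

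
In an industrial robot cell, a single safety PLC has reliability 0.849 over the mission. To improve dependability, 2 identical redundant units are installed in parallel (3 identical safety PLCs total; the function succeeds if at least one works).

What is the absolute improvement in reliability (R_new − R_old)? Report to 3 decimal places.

R_before = 0.849
R_after = 1 − (1 − 0.849)^3 = 0.997
ΔR = 0.997 − 0.849 = 0.148

0.148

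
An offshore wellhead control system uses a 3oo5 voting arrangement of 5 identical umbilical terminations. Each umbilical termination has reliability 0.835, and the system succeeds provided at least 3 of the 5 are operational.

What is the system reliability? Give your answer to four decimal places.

R = Σ_{i=3}^{5} C(5,i) p^i (1−p)^{5−i} with p = 0.835
C(5,3)·0.835^3·0.165^2 = 0.158499
C(5,4)·0.835^4·0.165^1 = 0.401051
C(5,5)·0.835^5·0.165^0 = 0.405912
Sum = 0.9655

0.9655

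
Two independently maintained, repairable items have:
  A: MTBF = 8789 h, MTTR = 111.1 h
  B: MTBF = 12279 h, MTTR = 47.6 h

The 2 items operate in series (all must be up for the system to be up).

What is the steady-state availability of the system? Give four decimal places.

0.9837

A(A) = MTBF/(MTBF+MTTR) = 8789/(8789+111.1) = 0.987517
A(B) = MTBF/(MTBF+MTTR) = 12279/(12279+47.6) = 0.996138
Series availability: 0.987517 × 0.996138 = 0.9837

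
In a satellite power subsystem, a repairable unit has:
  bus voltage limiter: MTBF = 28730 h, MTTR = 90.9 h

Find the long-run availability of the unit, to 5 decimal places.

0.99685

A(bus voltage limiter) = MTBF/(MTBF+MTTR) = 28730/(28730+90.9) = 0.99685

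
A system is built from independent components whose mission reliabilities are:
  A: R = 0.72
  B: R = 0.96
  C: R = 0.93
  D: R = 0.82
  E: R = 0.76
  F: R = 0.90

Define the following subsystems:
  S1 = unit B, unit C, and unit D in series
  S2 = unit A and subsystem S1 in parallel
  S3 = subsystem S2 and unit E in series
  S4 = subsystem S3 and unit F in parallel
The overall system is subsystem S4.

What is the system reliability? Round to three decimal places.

0.970

Series (B, C, and D): 0.96000 × 0.93000 × 0.82000 = 0.73210
Parallel (A and [0.73210]): 1 − (1 − 0.72000)(1 − 0.73210) = 0.92499
Series ([0.92499] and E): 0.92499 × 0.76000 = 0.70299
Parallel ([0.70299] and F): 1 − (1 − 0.70299)(1 − 0.90000) = 0.970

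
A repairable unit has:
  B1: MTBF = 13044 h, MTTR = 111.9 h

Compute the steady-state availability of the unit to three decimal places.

A(B1) = MTBF/(MTBF+MTTR) = 13044/(13044+111.9) = 0.991

0.991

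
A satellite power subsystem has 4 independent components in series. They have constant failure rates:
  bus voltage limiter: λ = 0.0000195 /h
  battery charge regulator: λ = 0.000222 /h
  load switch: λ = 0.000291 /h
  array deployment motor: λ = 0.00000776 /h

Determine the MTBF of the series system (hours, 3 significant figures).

1850

Series of exponential components: λ_sys = Σ λ_i
λ_sys = 0.0000195 + 0.000222 + 0.000291 + 0.00000776 = 5.4026e-04 /h
MTBF = 1 / λ_sys = 1850 h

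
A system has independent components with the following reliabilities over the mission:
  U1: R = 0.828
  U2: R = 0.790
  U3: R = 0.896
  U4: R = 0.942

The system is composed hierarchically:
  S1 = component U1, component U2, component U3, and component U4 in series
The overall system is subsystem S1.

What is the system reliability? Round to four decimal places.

0.5521

Series (U1, U2, U3, and U4): 0.828000 × 0.790000 × 0.896000 × 0.942000 = 0.5521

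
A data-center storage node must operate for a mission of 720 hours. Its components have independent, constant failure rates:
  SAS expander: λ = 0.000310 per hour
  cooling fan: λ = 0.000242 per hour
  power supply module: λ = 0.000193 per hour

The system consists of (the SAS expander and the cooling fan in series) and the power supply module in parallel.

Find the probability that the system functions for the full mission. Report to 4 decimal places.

0.9575

R(SAS expander) = exp(−0.000310 × 720) = 0.799955
R(cooling fan) = exp(−0.000242 × 720) = 0.840095
R(power supply module) = exp(−0.000193 × 720) = 0.870263
Series (SAS expander and cooling fan): 0.799955 × 0.840095 = 0.672038
Parallel ([0.672038] and power supply module): 1 − (1 − 0.672038)(1 − 0.870263) = 0.9575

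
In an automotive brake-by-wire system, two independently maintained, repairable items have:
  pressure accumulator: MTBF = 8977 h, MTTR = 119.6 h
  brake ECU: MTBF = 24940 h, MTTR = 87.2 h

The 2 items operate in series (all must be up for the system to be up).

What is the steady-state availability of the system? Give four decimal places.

0.9834

A(pressure accumulator) = MTBF/(MTBF+MTTR) = 8977/(8977+119.6) = 0.986852
A(brake ECU) = MTBF/(MTBF+MTTR) = 24940/(24940+87.2) = 0.996516
Series availability: 0.986852 × 0.996516 = 0.9834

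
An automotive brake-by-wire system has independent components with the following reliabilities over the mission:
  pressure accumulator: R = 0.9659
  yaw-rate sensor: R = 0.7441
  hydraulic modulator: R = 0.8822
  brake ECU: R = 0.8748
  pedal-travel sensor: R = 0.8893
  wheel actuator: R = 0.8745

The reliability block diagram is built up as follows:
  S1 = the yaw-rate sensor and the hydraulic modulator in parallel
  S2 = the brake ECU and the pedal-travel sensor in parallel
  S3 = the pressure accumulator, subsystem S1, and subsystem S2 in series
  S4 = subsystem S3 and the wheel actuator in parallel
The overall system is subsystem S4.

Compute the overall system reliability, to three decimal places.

0.990

Parallel (yaw-rate sensor and hydraulic modulator): 1 − (1 − 0.74410)(1 − 0.88220) = 0.96985
Parallel (brake ECU and pedal-travel sensor): 1 − (1 − 0.87480)(1 − 0.88930) = 0.98614
Series (pressure accumulator, [0.96985], and [0.98614]): 0.96590 × 0.96985 × 0.98614 = 0.92379
Parallel ([0.92379] and wheel actuator): 1 − (1 − 0.92379)(1 − 0.87450) = 0.990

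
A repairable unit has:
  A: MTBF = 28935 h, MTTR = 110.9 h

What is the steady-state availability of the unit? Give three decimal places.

0.996

A(A) = MTBF/(MTBF+MTTR) = 28935/(28935+110.9) = 0.996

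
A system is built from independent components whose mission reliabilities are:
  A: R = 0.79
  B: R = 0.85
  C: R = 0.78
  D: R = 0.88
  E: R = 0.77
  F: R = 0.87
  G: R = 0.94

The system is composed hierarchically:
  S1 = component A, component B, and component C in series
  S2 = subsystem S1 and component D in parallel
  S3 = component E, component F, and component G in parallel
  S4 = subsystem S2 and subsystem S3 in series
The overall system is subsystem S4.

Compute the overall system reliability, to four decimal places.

Series (A, B, and C): 0.790000 × 0.850000 × 0.780000 = 0.523770
Parallel ([0.523770] and D): 1 − (1 − 0.523770)(1 − 0.880000) = 0.942852
Parallel (E, F, and G): 1 − (1 − 0.770000)(1 − 0.870000)(1 − 0.940000) = 0.998206
Series ([0.942852] and [0.998206]): 0.942852 × 0.998206 = 0.9412

0.9412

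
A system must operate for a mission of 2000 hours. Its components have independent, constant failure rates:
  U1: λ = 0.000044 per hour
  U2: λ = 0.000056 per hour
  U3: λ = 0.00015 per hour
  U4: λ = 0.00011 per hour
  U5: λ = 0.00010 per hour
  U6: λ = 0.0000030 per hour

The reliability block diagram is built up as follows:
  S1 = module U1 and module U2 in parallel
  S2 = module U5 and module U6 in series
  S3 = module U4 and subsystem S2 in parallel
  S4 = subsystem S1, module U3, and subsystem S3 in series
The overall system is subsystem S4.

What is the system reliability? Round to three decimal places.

R(U1) = exp(−0.000044 × 2000) = 0.91576
R(U2) = exp(−0.000056 × 2000) = 0.89404
R(U3) = exp(−0.00015 × 2000) = 0.74082
R(U4) = exp(−0.00011 × 2000) = 0.80252
R(U5) = exp(−0.00010 × 2000) = 0.81873
R(U6) = exp(−0.0000030 × 2000) = 0.99402
Parallel (U1 and U2): 1 − (1 − 0.91576)(1 − 0.89404) = 0.99107
Series (U5 and U6): 0.81873 × 0.99402 = 0.81383
Parallel (U4 and [0.81383]): 1 − (1 − 0.80252)(1 − 0.81383) = 0.96324
Series ([0.99107], U3, and [0.96324]): 0.99107 × 0.74082 × 0.96324 = 0.707

0.707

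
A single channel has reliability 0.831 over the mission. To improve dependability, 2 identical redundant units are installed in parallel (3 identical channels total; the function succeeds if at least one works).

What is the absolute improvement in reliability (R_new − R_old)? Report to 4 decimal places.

R_before = 0.831
R_after = 1 − (1 − 0.831)^3 = 0.9952
ΔR = 0.9952 − 0.831 = 0.1642

0.1642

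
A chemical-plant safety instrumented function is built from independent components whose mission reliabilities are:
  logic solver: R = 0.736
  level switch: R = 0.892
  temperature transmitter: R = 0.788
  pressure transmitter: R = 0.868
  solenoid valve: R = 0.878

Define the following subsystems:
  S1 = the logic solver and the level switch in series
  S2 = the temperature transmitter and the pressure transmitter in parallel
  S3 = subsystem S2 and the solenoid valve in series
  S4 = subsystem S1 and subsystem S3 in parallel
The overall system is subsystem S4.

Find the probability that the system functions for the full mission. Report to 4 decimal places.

0.9497

Series (logic solver and level switch): 0.736000 × 0.892000 = 0.656512
Parallel (temperature transmitter and pressure transmitter): 1 − (1 − 0.788000)(1 − 0.868000) = 0.972016
Series ([0.972016] and solenoid valve): 0.972016 × 0.878000 = 0.853430
Parallel ([0.656512] and [0.853430]): 1 − (1 − 0.656512)(1 − 0.853430) = 0.9497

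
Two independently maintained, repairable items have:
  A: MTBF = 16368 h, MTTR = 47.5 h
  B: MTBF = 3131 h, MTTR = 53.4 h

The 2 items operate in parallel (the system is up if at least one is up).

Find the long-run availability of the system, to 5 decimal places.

A(A) = MTBF/(MTBF+MTTR) = 16368/(16368+47.5) = 0.997106
A(B) = MTBF/(MTBF+MTTR) = 3131/(3131+53.4) = 0.983231
Parallel availability: 1 − (1 − 0.997106)(1 − 0.983231) = 0.99995

0.99995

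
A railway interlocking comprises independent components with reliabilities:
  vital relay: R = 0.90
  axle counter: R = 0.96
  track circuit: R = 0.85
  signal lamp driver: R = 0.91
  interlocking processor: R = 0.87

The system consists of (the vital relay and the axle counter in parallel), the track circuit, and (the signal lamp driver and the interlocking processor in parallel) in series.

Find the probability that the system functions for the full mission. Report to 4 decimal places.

Parallel (vital relay and axle counter): 1 − (1 − 0.900000)(1 − 0.960000) = 0.996000
Parallel (signal lamp driver and interlocking processor): 1 − (1 − 0.910000)(1 − 0.870000) = 0.988300
Series ([0.996000], track circuit, and [0.988300]): 0.996000 × 0.850000 × 0.988300 = 0.8367

0.8367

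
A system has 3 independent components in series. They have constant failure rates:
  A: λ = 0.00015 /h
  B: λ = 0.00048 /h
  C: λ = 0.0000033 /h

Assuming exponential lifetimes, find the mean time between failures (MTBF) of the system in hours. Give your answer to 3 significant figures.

1580

Series of exponential components: λ_sys = Σ λ_i
λ_sys = 0.00015 + 0.00048 + 0.0000033 = 6.3330e-04 /h
MTBF = 1 / λ_sys = 1580 h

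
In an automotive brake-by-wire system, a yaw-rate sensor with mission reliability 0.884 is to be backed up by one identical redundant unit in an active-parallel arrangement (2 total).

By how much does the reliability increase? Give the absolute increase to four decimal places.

R_before = 0.884
R_after = 1 − (1 − 0.884)^2 = 0.9865
ΔR = 0.9865 − 0.884 = 0.1025

0.1025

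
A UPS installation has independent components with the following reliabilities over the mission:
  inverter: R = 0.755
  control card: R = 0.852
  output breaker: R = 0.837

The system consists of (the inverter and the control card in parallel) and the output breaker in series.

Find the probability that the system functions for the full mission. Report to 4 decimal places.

0.8067

Parallel (inverter and control card): 1 − (1 − 0.755000)(1 − 0.852000) = 0.963740
Series ([0.963740] and output breaker): 0.963740 × 0.837000 = 0.8067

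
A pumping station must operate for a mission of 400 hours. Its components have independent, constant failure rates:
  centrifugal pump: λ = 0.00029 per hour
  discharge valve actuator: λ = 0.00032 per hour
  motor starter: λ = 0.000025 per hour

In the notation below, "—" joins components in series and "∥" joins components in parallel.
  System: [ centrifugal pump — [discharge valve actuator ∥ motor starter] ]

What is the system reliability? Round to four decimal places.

R(centrifugal pump) = exp(−0.00029 × 400) = 0.890475
R(discharge valve actuator) = exp(−0.00032 × 400) = 0.879853
R(motor starter) = exp(−0.000025 × 400) = 0.990050
Parallel (discharge valve actuator and motor starter): 1 − (1 − 0.879853)(1 − 0.990050) = 0.998805
Series (centrifugal pump and [0.998805]): 0.890475 × 0.998805 = 0.8894

0.8894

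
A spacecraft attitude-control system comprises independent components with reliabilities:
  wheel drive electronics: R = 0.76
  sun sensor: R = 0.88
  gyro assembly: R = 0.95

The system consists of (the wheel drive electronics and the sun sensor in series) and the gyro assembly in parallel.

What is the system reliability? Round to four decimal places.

Series (wheel drive electronics and sun sensor): 0.760000 × 0.880000 = 0.668800
Parallel ([0.668800] and gyro assembly): 1 − (1 − 0.668800)(1 − 0.950000) = 0.9834

0.9834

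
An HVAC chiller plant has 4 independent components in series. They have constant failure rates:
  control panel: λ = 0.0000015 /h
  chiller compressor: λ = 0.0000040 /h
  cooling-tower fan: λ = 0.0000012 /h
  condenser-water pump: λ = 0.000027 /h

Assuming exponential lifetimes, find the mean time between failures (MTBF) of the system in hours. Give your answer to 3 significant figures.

29700

Series of exponential components: λ_sys = Σ λ_i
λ_sys = 0.0000015 + 0.0000040 + 0.0000012 + 0.000027 = 3.3700e-05 /h
MTBF = 1 / λ_sys = 29700 h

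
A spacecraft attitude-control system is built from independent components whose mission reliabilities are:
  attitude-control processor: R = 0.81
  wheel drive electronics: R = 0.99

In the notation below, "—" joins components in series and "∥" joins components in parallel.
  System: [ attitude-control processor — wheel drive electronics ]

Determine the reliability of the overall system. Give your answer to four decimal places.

0.8019

Series (attitude-control processor and wheel drive electronics): 0.810000 × 0.990000 = 0.8019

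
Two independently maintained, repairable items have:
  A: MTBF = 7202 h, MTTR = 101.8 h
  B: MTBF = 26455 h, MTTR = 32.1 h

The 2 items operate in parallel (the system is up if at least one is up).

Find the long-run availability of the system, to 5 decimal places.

0.99998

A(A) = MTBF/(MTBF+MTTR) = 7202/(7202+101.8) = 0.986062
A(B) = MTBF/(MTBF+MTTR) = 26455/(26455+32.1) = 0.998788
Parallel availability: 1 − (1 − 0.986062)(1 − 0.998788) = 0.99998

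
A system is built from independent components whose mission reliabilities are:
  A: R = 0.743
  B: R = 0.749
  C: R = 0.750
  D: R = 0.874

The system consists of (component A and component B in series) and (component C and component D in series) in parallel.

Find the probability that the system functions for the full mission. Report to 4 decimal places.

0.8472

Series (A and B): 0.743000 × 0.749000 = 0.556507
Series (C and D): 0.750000 × 0.874000 = 0.655500
Parallel ([0.556507] and [0.655500]): 1 − (1 − 0.556507)(1 − 0.655500) = 0.8472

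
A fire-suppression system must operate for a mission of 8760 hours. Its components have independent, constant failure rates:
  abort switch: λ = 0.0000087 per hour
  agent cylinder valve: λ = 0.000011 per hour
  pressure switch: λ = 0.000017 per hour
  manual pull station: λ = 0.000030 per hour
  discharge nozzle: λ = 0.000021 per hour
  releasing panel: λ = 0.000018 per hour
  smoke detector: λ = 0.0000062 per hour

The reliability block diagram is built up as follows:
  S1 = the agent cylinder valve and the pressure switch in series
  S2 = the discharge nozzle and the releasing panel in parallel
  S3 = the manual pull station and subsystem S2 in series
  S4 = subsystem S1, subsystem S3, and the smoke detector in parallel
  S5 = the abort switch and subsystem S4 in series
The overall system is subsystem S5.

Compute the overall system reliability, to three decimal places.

0.924

R(abort switch) = exp(−0.0000087 × 8760) = 0.92662
R(agent cylinder valve) = exp(−0.000011 × 8760) = 0.90814
R(pressure switch) = exp(−0.000017 × 8760) = 0.86164
R(manual pull station) = exp(−0.000030 × 8760) = 0.76890
R(discharge nozzle) = exp(−0.000021 × 8760) = 0.83197
R(releasing panel) = exp(−0.000018 × 8760) = 0.85412
R(smoke detector) = exp(−0.0000062 × 8760) = 0.94714
Series (agent cylinder valve and pressure switch): 0.90814 × 0.86164 = 0.78249
Parallel (discharge nozzle and releasing panel): 1 − (1 − 0.83197)(1 − 0.85412) = 0.97549
Series (manual pull station and [0.97549]): 0.76890 × 0.97549 = 0.75005
Parallel ([0.78249], [0.75005], and smoke detector): 1 − (1 − 0.78249)(1 − 0.75005)(1 − 0.94714) = 0.99713
Series (abort switch and [0.99713]): 0.92662 × 0.99713 = 0.924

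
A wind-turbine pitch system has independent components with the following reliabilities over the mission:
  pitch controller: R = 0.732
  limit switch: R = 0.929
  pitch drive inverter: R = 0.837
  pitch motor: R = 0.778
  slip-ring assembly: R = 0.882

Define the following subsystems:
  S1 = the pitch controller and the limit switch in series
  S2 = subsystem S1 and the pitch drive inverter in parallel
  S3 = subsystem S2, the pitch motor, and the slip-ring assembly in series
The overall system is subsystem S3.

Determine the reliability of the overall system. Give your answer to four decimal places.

Series (pitch controller and limit switch): 0.732000 × 0.929000 = 0.680028
Parallel ([0.680028] and pitch drive inverter): 1 − (1 − 0.680028)(1 − 0.837000) = 0.947845
Series ([0.947845], pitch motor, and slip-ring assembly): 0.947845 × 0.778000 × 0.882000 = 0.6504

0.6504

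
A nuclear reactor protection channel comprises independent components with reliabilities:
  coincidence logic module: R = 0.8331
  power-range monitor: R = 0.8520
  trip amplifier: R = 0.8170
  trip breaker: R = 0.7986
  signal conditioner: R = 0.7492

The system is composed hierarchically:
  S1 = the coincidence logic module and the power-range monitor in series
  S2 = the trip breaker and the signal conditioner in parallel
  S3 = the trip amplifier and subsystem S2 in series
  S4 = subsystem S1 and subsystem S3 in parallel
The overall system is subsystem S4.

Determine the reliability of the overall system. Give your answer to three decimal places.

Series (coincidence logic module and power-range monitor): 0.83310 × 0.85200 = 0.70980
Parallel (trip breaker and signal conditioner): 1 − (1 − 0.79860)(1 − 0.74920) = 0.94949
Series (trip amplifier and [0.94949]): 0.81700 × 0.94949 = 0.77573
Parallel ([0.70980] and [0.77573]): 1 − (1 − 0.70980)(1 − 0.77573) = 0.935

0.935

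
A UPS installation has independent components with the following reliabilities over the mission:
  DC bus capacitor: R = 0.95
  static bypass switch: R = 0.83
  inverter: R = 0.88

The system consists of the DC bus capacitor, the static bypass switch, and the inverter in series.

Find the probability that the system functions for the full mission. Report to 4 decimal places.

0.6939

Series (DC bus capacitor, static bypass switch, and inverter): 0.950000 × 0.830000 × 0.880000 = 0.6939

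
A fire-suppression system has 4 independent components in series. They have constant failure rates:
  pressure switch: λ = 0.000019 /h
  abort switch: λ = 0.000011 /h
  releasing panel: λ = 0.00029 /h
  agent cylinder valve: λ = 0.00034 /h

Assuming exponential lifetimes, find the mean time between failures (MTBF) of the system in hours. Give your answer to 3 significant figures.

1520

Series of exponential components: λ_sys = Σ λ_i
λ_sys = 0.000019 + 0.000011 + 0.00029 + 0.00034 = 6.6000e-04 /h
MTBF = 1 / λ_sys = 1520 h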